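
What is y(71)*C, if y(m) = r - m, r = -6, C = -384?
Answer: 29568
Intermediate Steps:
y(m) = -6 - m
y(71)*C = (-6 - 1*71)*(-384) = (-6 - 71)*(-384) = -77*(-384) = 29568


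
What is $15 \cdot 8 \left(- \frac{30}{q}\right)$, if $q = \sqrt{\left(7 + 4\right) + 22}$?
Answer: $- \frac{1200 \sqrt{33}}{11} \approx -626.68$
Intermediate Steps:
$q = \sqrt{33}$ ($q = \sqrt{11 + 22} = \sqrt{33} \approx 5.7446$)
$15 \cdot 8 \left(- \frac{30}{q}\right) = 15 \cdot 8 \left(- \frac{30}{\sqrt{33}}\right) = 120 \left(- 30 \frac{\sqrt{33}}{33}\right) = 120 \left(- \frac{10 \sqrt{33}}{11}\right) = - \frac{1200 \sqrt{33}}{11}$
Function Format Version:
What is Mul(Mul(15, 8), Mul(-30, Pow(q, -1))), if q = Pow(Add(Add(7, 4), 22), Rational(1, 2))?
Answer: Mul(Rational(-1200, 11), Pow(33, Rational(1, 2))) ≈ -626.68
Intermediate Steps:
q = Pow(33, Rational(1, 2)) (q = Pow(Add(11, 22), Rational(1, 2)) = Pow(33, Rational(1, 2)) ≈ 5.7446)
Mul(Mul(15, 8), Mul(-30, Pow(q, -1))) = Mul(Mul(15, 8), Mul(-30, Pow(Pow(33, Rational(1, 2)), -1))) = Mul(120, Mul(-30, Mul(Rational(1, 33), Pow(33, Rational(1, 2))))) = Mul(120, Mul(Rational(-10, 11), Pow(33, Rational(1, 2)))) = Mul(Rational(-1200, 11), Pow(33, Rational(1, 2)))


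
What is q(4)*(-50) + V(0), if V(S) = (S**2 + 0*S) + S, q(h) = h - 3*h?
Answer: 400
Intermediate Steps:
q(h) = -2*h
V(S) = S + S**2 (V(S) = (S**2 + 0) + S = S**2 + S = S + S**2)
q(4)*(-50) + V(0) = -2*4*(-50) + 0*(1 + 0) = -8*(-50) + 0*1 = 400 + 0 = 400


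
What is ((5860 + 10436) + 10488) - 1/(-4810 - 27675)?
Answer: 870078241/32485 ≈ 26784.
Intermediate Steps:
((5860 + 10436) + 10488) - 1/(-4810 - 27675) = (16296 + 10488) - 1/(-32485) = 26784 - 1*(-1/32485) = 26784 + 1/32485 = 870078241/32485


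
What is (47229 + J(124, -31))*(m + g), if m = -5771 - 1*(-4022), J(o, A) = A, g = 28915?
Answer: 1282180868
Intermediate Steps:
m = -1749 (m = -5771 + 4022 = -1749)
(47229 + J(124, -31))*(m + g) = (47229 - 31)*(-1749 + 28915) = 47198*27166 = 1282180868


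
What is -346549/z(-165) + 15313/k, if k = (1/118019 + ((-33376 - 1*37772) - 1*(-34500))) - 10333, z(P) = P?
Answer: 1921194941832007/914867355270 ≈ 2100.0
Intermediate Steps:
k = -5544650638/118019 (k = (1/118019 + ((-33376 - 37772) + 34500)) - 10333 = (1/118019 + (-71148 + 34500)) - 10333 = (1/118019 - 36648) - 10333 = -4325160311/118019 - 10333 = -5544650638/118019 ≈ -46981.)
-346549/z(-165) + 15313/k = -346549/(-165) + 15313/(-5544650638/118019) = -346549*(-1/165) + 15313*(-118019/5544650638) = 346549/165 - 1807224947/5544650638 = 1921194941832007/914867355270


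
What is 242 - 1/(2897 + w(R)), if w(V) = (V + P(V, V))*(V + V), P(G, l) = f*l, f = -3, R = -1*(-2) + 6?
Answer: 639121/2641 ≈ 242.00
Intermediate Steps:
R = 8 (R = 2 + 6 = 8)
P(G, l) = -3*l
w(V) = -4*V**2 (w(V) = (V - 3*V)*(V + V) = (-2*V)*(2*V) = -4*V**2)
242 - 1/(2897 + w(R)) = 242 - 1/(2897 - 4*8**2) = 242 - 1/(2897 - 4*64) = 242 - 1/(2897 - 256) = 242 - 1/2641 = 639121/2641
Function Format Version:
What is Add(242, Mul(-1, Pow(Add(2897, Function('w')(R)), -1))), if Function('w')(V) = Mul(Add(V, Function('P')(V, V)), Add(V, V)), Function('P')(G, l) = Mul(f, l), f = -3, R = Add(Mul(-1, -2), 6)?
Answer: Rational(639121, 2641) ≈ 242.00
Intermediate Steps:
R = 8 (R = Add(2, 6) = 8)
Function('P')(G, l) = Mul(-3, l)
Function('w')(V) = Mul(-4, Pow(V, 2)) (Function('w')(V) = Mul(Add(V, Mul(-3, V)), Add(V, V)) = Mul(Mul(-2, V), Mul(2, V)) = Mul(-4, Pow(V, 2)))
Add(242, Mul(-1, Pow(Add(2897, Function('w')(R)), -1))) = Add(242, Mul(-1, Pow(Add(2897, Mul(-4, Pow(8, 2))), -1))) = Add(242, Mul(-1, Pow(Add(2897, Mul(-4, 64)), -1))) = Add(242, Mul(-1, Pow(Add(2897, -256), -1))) = Add(242, Mul(-1, Pow(2641, -1))) = Add(242, Mul(-1, Rational(1, 2641))) = Add(242, Rational(-1, 2641)) = Rational(639121, 2641)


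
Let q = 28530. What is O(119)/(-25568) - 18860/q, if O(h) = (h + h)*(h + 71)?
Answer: -2606381/1072728 ≈ -2.4297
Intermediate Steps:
O(h) = 2*h*(71 + h) (O(h) = (2*h)*(71 + h) = 2*h*(71 + h))
O(119)/(-25568) - 18860/q = (2*119*(71 + 119))/(-25568) - 18860/28530 = (2*119*190)*(-1/25568) - 18860*1/28530 = 45220*(-1/25568) - 1886/2853 = -665/376 - 1886/2853 = -2606381/1072728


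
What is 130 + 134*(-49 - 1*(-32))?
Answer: -2148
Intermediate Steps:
130 + 134*(-49 - 1*(-32)) = 130 + 134*(-49 + 32) = 130 + 134*(-17) = 130 - 2278 = -2148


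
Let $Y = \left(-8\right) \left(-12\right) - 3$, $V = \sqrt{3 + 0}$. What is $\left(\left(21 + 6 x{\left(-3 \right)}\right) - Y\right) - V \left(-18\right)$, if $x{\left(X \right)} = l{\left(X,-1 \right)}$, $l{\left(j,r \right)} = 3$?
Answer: $-54 + 18 \sqrt{3} \approx -22.823$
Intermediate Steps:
$x{\left(X \right)} = 3$
$V = \sqrt{3} \approx 1.732$
$Y = 93$ ($Y = 96 - 3 = 93$)
$\left(\left(21 + 6 x{\left(-3 \right)}\right) - Y\right) - V \left(-18\right) = \left(\left(21 + 6 \cdot 3\right) - 93\right) - \sqrt{3} \left(-18\right) = \left(\left(21 + 18\right) - 93\right) - - 18 \sqrt{3} = \left(39 - 93\right) + 18 \sqrt{3} = -54 + 18 \sqrt{3}$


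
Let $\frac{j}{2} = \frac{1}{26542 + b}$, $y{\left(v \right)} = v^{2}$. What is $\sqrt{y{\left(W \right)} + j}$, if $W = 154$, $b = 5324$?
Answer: $\frac{\sqrt{6020555373057}}{15933} \approx 154.0$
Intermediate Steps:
$j = \frac{1}{15933}$ ($j = \frac{2}{26542 + 5324} = \frac{2}{31866} = 2 \cdot \frac{1}{31866} = \frac{1}{15933} \approx 6.2763 \cdot 10^{-5}$)
$\sqrt{y{\left(W \right)} + j} = \sqrt{154^{2} + \frac{1}{15933}} = \sqrt{23716 + \frac{1}{15933}} = \sqrt{\frac{377867029}{15933}} = \frac{\sqrt{6020555373057}}{15933}$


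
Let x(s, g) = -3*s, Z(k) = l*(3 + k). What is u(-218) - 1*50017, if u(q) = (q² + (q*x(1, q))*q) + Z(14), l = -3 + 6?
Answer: -145014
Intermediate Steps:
l = 3
Z(k) = 9 + 3*k (Z(k) = 3*(3 + k) = 9 + 3*k)
u(q) = 51 - 2*q² (u(q) = (q² + (q*(-3*1))*q) + (9 + 3*14) = (q² + (q*(-3))*q) + (9 + 42) = (q² + (-3*q)*q) + 51 = (q² - 3*q²) + 51 = -2*q² + 51 = 51 - 2*q²)
u(-218) - 1*50017 = (51 - 2*(-218)²) - 1*50017 = (51 - 2*47524) - 50017 = (51 - 95048) - 50017 = -94997 - 50017 = -145014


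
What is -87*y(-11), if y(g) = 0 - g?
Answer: -957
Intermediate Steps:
y(g) = -g
-87*y(-11) = -(-87)*(-11) = -87*11 = -957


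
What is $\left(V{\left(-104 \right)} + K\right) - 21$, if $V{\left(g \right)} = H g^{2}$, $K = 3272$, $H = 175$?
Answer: $1896051$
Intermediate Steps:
$V{\left(g \right)} = 175 g^{2}$
$\left(V{\left(-104 \right)} + K\right) - 21 = \left(175 \left(-104\right)^{2} + 3272\right) - 21 = \left(175 \cdot 10816 + 3272\right) - 21 = \left(1892800 + 3272\right) - 21 = 1896072 - 21 = 1896051$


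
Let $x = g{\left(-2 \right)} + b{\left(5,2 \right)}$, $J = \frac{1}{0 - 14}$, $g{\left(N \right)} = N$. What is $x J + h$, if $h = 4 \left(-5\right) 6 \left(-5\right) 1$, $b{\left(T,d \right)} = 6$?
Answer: $\frac{4198}{7} \approx 599.71$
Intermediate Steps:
$h = 600$ ($h = \left(-20\right) 6 \left(-5\right) 1 = \left(-120\right) \left(-5\right) 1 = 600 \cdot 1 = 600$)
$J = - \frac{1}{14}$ ($J = \frac{1}{-14} = - \frac{1}{14} \approx -0.071429$)
$x = 4$ ($x = -2 + 6 = 4$)
$x J + h = 4 \left(- \frac{1}{14}\right) + 600 = - \frac{2}{7} + 600 = \frac{4198}{7}$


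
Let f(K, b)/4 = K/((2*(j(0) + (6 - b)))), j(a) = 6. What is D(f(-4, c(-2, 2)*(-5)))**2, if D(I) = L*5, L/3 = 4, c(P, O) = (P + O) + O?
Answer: 3600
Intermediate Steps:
c(P, O) = P + 2*O (c(P, O) = (O + P) + O = P + 2*O)
L = 12 (L = 3*4 = 12)
f(K, b) = 4*K/(24 - 2*b) (f(K, b) = 4*(K/((2*(6 + (6 - b))))) = 4*(K/((2*(12 - b)))) = 4*(K/(24 - 2*b)) = 4*K/(24 - 2*b))
D(I) = 60 (D(I) = 12*5 = 60)
D(f(-4, c(-2, 2)*(-5)))**2 = 60**2 = 3600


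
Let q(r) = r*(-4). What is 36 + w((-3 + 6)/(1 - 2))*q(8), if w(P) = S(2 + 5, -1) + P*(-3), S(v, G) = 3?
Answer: -348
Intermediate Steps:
q(r) = -4*r
w(P) = 3 - 3*P (w(P) = 3 + P*(-3) = 3 - 3*P)
36 + w((-3 + 6)/(1 - 2))*q(8) = 36 + (3 - 3*(-3 + 6)/(1 - 2))*(-4*8) = 36 + (3 - 9/(-1))*(-32) = 36 + (3 - 9*(-1))*(-32) = 36 + (3 - 3*(-3))*(-32) = 36 + (3 + 9)*(-32) = 36 + 12*(-32) = 36 - 384 = -348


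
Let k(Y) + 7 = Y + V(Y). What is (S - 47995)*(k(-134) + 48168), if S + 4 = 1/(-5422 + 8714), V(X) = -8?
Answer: -7587612177433/3292 ≈ -2.3049e+9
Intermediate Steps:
k(Y) = -15 + Y (k(Y) = -7 + (Y - 8) = -7 + (-8 + Y) = -15 + Y)
S = -13167/3292 (S = -4 + 1/(-5422 + 8714) = -4 + 1/3292 = -13167/3292 ≈ -3.9997)
(S - 47995)*(k(-134) + 48168) = (-13167/3292 - 47995)*((-15 - 134) + 48168) = -158012707*(-149 + 48168)/3292 = -158012707/3292*48019 = -7587612177433/3292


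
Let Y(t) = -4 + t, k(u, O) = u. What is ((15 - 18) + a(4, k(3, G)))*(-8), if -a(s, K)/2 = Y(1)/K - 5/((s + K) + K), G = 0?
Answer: 0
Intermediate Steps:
a(s, K) = 6/K + 10/(s + 2*K) (a(s, K) = -2*((-4 + 1)/K - 5/((s + K) + K)) = -2*(-3/K - 5/((K + s) + K)) = -2*(-3/K - 5/(s + 2*K)) = -2*(-5/(s + 2*K) - 3/K) = 6/K + 10/(s + 2*K))
((15 - 18) + a(4, k(3, G)))*(-8) = ((15 - 18) + 2*(3*4 + 11*3)/(3*(4 + 2*3)))*(-8) = (-3 + 2*(⅓)*(12 + 33)/(4 + 6))*(-8) = (-3 + 2*(⅓)*45/10)*(-8) = (-3 + 2*(⅓)*(⅒)*45)*(-8) = (-3 + 3)*(-8) = 0*(-8) = 0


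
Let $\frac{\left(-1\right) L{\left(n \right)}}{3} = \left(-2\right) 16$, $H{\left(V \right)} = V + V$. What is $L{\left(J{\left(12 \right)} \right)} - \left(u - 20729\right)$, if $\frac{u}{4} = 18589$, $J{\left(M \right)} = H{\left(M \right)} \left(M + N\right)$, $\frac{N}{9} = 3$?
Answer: $-53531$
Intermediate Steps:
$N = 27$ ($N = 9 \cdot 3 = 27$)
$H{\left(V \right)} = 2 V$
$J{\left(M \right)} = 2 M \left(27 + M\right)$ ($J{\left(M \right)} = 2 M \left(M + 27\right) = 2 M \left(27 + M\right)$)
$u = 74356$ ($u = 4 \cdot 18589 = 74356$)
$L{\left(n \right)} = 96$ ($L{\left(n \right)} = - 3 \left(\left(-2\right) 16\right) = \left(-3\right) \left(-32\right) = 96$)
$L{\left(J{\left(12 \right)} \right)} - \left(u - 20729\right) = 96 - \left(74356 - 20729\right) = 96 - 53627 = -53531$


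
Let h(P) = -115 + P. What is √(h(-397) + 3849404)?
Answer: 2*√962223 ≈ 1961.9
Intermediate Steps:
√(h(-397) + 3849404) = √((-115 - 397) + 3849404) = √(-512 + 3849404) = √3848892 = 2*√962223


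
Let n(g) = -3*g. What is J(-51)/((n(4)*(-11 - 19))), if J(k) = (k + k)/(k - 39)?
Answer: 17/5400 ≈ 0.0031481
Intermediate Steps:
J(k) = 2*k/(-39 + k) (J(k) = (2*k)/(-39 + k) = 2*k/(-39 + k))
J(-51)/((n(4)*(-11 - 19))) = (2*(-51)/(-39 - 51))/(((-3*4)*(-11 - 19))) = (2*(-51)/(-90))/((-12*(-30))) = (2*(-51)*(-1/90))/360 = (17/15)*(1/360) = 17/5400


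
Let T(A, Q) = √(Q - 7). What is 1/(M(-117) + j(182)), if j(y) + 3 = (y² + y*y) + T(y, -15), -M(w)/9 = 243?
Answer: 32029/2051713693 - I*√22/4103427386 ≈ 1.5611e-5 - 1.143e-9*I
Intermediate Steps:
M(w) = -2187 (M(w) = -9*243 = -2187)
T(A, Q) = √(-7 + Q)
j(y) = -3 + 2*y² + I*√22 (j(y) = -3 + ((y² + y*y) + √(-7 - 15)) = -3 + ((y² + y²) + √(-22)) = -3 + (2*y² + I*√22) = -3 + 2*y² + I*√22)
1/(M(-117) + j(182)) = 1/(-2187 + (-3 + 2*182² + I*√22)) = 1/(-2187 + (-3 + 2*33124 + I*√22)) = 1/(-2187 + (-3 + 66248 + I*√22)) = 1/(-2187 + (66245 + I*√22)) = 1/(64058 + I*√22)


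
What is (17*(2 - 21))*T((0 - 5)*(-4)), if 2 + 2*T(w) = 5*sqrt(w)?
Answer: 323 - 1615*sqrt(5) ≈ -3288.3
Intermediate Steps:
T(w) = -1 + 5*sqrt(w)/2 (T(w) = -1 + (5*sqrt(w))/2 = -1 + 5*sqrt(w)/2)
(17*(2 - 21))*T((0 - 5)*(-4)) = (17*(2 - 21))*(-1 + 5*sqrt((0 - 5)*(-4))/2) = (17*(-19))*(-1 + 5*sqrt(-5*(-4))/2) = -323*(-1 + 5*sqrt(20)/2) = -323*(-1 + 5*(2*sqrt(5))/2) = -323*(-1 + 5*sqrt(5)) = 323 - 1615*sqrt(5)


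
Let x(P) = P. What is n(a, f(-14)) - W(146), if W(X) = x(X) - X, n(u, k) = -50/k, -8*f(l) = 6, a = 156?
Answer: 200/3 ≈ 66.667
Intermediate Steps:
f(l) = -¾ (f(l) = -⅛*6 = -¾)
W(X) = 0 (W(X) = X - X = 0)
n(a, f(-14)) - W(146) = -50/(-¾) - 1*0 = -50*(-4/3) + 0 = 200/3 + 0 = 200/3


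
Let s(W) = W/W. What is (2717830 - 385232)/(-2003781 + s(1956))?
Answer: -1166299/1001890 ≈ -1.1641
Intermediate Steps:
s(W) = 1
(2717830 - 385232)/(-2003781 + s(1956)) = (2717830 - 385232)/(-2003781 + 1) = 2332598/(-2003780) = 2332598*(-1/2003780) = -1166299/1001890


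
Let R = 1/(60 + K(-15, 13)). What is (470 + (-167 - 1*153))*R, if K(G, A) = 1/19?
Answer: 2850/1141 ≈ 2.4978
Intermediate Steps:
K(G, A) = 1/19
R = 19/1141 (R = 1/(60 + 1/19) = 1/(1141/19) = 19/1141 ≈ 0.016652)
(470 + (-167 - 1*153))*R = (470 + (-167 - 1*153))*(19/1141) = (470 + (-167 - 153))*(19/1141) = (470 - 320)*(19/1141) = 150*(19/1141) = 2850/1141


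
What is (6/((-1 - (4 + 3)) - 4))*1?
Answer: -½ ≈ -0.50000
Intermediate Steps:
(6/((-1 - (4 + 3)) - 4))*1 = (6/((-1 - 1*7) - 4))*1 = (6/((-1 - 7) - 4))*1 = (6/(-8 - 4))*1 = (6/(-12))*1 = (6*(-1/12))*1 = -½*1 = -½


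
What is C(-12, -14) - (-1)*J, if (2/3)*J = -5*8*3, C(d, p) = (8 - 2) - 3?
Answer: -177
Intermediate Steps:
C(d, p) = 3 (C(d, p) = 6 - 3 = 3)
J = -180 (J = 3*(-5*8*3)/2 = 3*(-40*3)/2 = (3/2)*(-120) = -180)
C(-12, -14) - (-1)*J = 3 - (-1)*(-180) = 3 - 1*180 = 3 - 180 = -177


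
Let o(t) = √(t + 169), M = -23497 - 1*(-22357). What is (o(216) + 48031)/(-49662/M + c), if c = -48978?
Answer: -9125890/9297543 - 190*√385/9297543 ≈ -0.98194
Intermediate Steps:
M = -1140 (M = -23497 + 22357 = -1140)
o(t) = √(169 + t)
(o(216) + 48031)/(-49662/M + c) = (√(169 + 216) + 48031)/(-49662/(-1140) - 48978) = (√385 + 48031)/(-49662*(-1/1140) - 48978) = (48031 + √385)/(8277/190 - 48978) = (48031 + √385)/(-9297543/190) = (48031 + √385)*(-190/9297543) = -9125890/9297543 - 190*√385/9297543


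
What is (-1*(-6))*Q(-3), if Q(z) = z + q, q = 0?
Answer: -18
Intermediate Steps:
Q(z) = z (Q(z) = z + 0 = z)
(-1*(-6))*Q(-3) = -1*(-6)*(-3) = 6*(-3) = -18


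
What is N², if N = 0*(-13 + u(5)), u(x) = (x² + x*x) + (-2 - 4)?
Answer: 0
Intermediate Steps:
u(x) = -6 + 2*x² (u(x) = (x² + x²) - 6 = 2*x² - 6 = -6 + 2*x²)
N = 0 (N = 0*(-13 + (-6 + 2*5²)) = 0*(-13 + (-6 + 2*25)) = 0*(-13 + (-6 + 50)) = 0*(-13 + 44) = 0*31 = 0)
N² = 0² = 0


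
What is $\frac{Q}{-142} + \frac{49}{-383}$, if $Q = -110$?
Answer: $\frac{17586}{27193} \approx 0.64671$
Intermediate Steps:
$\frac{Q}{-142} + \frac{49}{-383} = - \frac{110}{-142} + \frac{49}{-383} = \left(-110\right) \left(- \frac{1}{142}\right) + 49 \left(- \frac{1}{383}\right) = \frac{55}{71} - \frac{49}{383} = \frac{17586}{27193}$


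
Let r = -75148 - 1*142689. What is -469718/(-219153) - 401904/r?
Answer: 190400427278/47739632061 ≈ 3.9883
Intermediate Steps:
r = -217837 (r = -75148 - 142689 = -217837)
-469718/(-219153) - 401904/r = -469718/(-219153) - 401904/(-217837) = -469718*(-1/219153) - 401904*(-1/217837) = 469718/219153 + 401904/217837 = 190400427278/47739632061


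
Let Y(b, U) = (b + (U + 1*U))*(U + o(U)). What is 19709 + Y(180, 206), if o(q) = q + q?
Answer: 385565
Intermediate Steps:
o(q) = 2*q
Y(b, U) = 3*U*(b + 2*U) (Y(b, U) = (b + (U + 1*U))*(U + 2*U) = (b + (U + U))*(3*U) = (b + 2*U)*(3*U) = 3*U*(b + 2*U))
19709 + Y(180, 206) = 19709 + 3*206*(180 + 2*206) = 19709 + 3*206*(180 + 412) = 19709 + 3*206*592 = 19709 + 365856 = 385565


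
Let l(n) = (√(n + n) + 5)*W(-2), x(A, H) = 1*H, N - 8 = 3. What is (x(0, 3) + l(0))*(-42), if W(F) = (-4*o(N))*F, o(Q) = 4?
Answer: -6846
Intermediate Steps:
N = 11 (N = 8 + 3 = 11)
W(F) = -16*F (W(F) = (-4*4)*F = -16*F)
x(A, H) = H
l(n) = 160 + 32*√2*√n (l(n) = (√(n + n) + 5)*(-16*(-2)) = (√(2*n) + 5)*32 = (√2*√n + 5)*32 = (5 + √2*√n)*32 = 160 + 32*√2*√n)
(x(0, 3) + l(0))*(-42) = (3 + (160 + 32*√2*√0))*(-42) = (3 + (160 + 32*√2*0))*(-42) = (3 + (160 + 0))*(-42) = (3 + 160)*(-42) = 163*(-42) = -6846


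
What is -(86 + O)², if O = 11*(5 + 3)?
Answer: -30276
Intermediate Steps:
O = 88 (O = 11*8 = 88)
-(86 + O)² = -(86 + 88)² = -1*174² = -1*30276 = -30276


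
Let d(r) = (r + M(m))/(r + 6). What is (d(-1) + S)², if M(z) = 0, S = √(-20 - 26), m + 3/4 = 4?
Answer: (-1 + 5*I*√46)²/25 ≈ -45.96 - 2.7129*I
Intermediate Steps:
m = 13/4 (m = -¾ + 4 = 13/4 ≈ 3.2500)
S = I*√46 (S = √(-46) = I*√46 ≈ 6.7823*I)
d(r) = r/(6 + r) (d(r) = (r + 0)/(r + 6) = r/(6 + r))
(d(-1) + S)² = (-1/(6 - 1) + I*√46)² = (-1/5 + I*√46)² = (-1*⅕ + I*√46)² = (-⅕ + I*√46)²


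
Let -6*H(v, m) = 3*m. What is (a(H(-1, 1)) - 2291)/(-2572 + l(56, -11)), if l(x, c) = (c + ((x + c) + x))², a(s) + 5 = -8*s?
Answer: -573/1382 ≈ -0.41462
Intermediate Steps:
H(v, m) = -m/2
a(s) = -5 - 8*s
l(x, c) = (2*c + 2*x)² (l(x, c) = (c + ((c + x) + x))² = (c + (c + 2*x))² = (2*c + 2*x)²)
(a(H(-1, 1)) - 2291)/(-2572 + l(56, -11)) = ((-5 - (-4)) - 2291)/(-2572 + 4*(-11 + 56)²) = ((-5 - 8*(-½)) - 2291)/(-2572 + 4*45²) = ((-5 + 4) - 2291)/(-2572 + 4*2025) = (-1 - 2291)/(-2572 + 8100) = -2292/5528 = -2292*1/5528 = -573/1382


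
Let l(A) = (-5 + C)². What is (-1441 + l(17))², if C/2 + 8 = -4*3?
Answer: 341056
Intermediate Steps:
C = -40 (C = -16 + 2*(-4*3) = -16 + 2*(-12) = -16 - 24 = -40)
l(A) = 2025 (l(A) = (-5 - 40)² = (-45)² = 2025)
(-1441 + l(17))² = (-1441 + 2025)² = 584² = 341056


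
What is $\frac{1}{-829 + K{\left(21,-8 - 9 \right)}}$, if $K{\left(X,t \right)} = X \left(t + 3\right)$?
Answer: $- \frac{1}{1123} \approx -0.00089047$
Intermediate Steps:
$K{\left(X,t \right)} = X \left(3 + t\right)$
$\frac{1}{-829 + K{\left(21,-8 - 9 \right)}} = \frac{1}{-829 + 21 \left(3 - 17\right)} = \frac{1}{-829 + 21 \left(-14\right)} = \frac{1}{-829 - 294} = \frac{1}{-1123} = - \frac{1}{1123}$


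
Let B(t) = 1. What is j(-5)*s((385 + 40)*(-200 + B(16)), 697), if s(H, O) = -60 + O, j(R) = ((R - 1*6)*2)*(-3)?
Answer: 42042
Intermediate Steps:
j(R) = 36 - 6*R (j(R) = ((R - 6)*2)*(-3) = ((-6 + R)*2)*(-3) = (-12 + 2*R)*(-3) = 36 - 6*R)
j(-5)*s((385 + 40)*(-200 + B(16)), 697) = (36 - 6*(-5))*(-60 + 697) = (36 + 30)*637 = 66*637 = 42042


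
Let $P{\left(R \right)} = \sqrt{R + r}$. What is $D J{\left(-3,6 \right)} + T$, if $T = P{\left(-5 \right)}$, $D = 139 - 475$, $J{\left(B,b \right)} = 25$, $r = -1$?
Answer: $-8400 + i \sqrt{6} \approx -8400.0 + 2.4495 i$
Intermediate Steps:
$P{\left(R \right)} = \sqrt{-1 + R}$ ($P{\left(R \right)} = \sqrt{R - 1} = \sqrt{-1 + R}$)
$D = -336$ ($D = 139 - 475 = -336$)
$T = i \sqrt{6}$ ($T = \sqrt{-1 - 5} = \sqrt{-6} = i \sqrt{6} \approx 2.4495 i$)
$D J{\left(-3,6 \right)} + T = \left(-336\right) 25 + i \sqrt{6} = -8400 + i \sqrt{6}$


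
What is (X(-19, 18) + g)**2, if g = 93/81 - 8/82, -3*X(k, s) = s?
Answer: 30019441/1225449 ≈ 24.497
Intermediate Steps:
X(k, s) = -s/3
g = 1163/1107 (g = 93*(1/81) - 8*1/82 = 31/27 - 4/41 = 1163/1107 ≈ 1.0506)
(X(-19, 18) + g)**2 = (-1/3*18 + 1163/1107)**2 = (-6 + 1163/1107)**2 = (-5479/1107)**2 = 30019441/1225449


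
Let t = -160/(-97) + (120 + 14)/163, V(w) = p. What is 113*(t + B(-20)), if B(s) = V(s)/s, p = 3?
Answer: 82956351/316220 ≈ 262.34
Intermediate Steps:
V(w) = 3
t = 39078/15811 (t = -160*(-1/97) + 134*(1/163) = 160/97 + 134/163 = 39078/15811 ≈ 2.4716)
B(s) = 3/s
113*(t + B(-20)) = 113*(39078/15811 + 3/(-20)) = 113*(39078/15811 + 3*(-1/20)) = 113*(39078/15811 - 3/20) = 113*(734127/316220) = 82956351/316220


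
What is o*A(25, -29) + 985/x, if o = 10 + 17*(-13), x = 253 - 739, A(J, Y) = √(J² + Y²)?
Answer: -985/486 - 211*√1466 ≈ -8080.9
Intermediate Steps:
x = -486
o = -211 (o = 10 - 221 = -211)
o*A(25, -29) + 985/x = -211*√(25² + (-29)²) + 985/(-486) = -211*√(625 + 841) + 985*(-1/486) = -211*√1466 - 985/486 = -985/486 - 211*√1466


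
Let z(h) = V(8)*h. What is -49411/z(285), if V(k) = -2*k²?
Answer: 49411/36480 ≈ 1.3545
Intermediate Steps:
z(h) = -128*h (z(h) = (-2*8²)*h = (-2*64)*h = -128*h)
-49411/z(285) = -49411/((-128*285)) = -49411/(-36480) = -49411*(-1/36480) = 49411/36480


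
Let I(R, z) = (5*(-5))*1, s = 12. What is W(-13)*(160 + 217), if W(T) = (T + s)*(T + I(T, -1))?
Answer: 14326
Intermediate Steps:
I(R, z) = -25 (I(R, z) = -25*1 = -25)
W(T) = (-25 + T)*(12 + T) (W(T) = (T + 12)*(T - 25) = (12 + T)*(-25 + T) = (-25 + T)*(12 + T))
W(-13)*(160 + 217) = (-300 + (-13)**2 - 13*(-13))*(160 + 217) = (-300 + 169 + 169)*377 = 38*377 = 14326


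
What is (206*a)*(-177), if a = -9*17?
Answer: 5578686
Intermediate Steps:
a = -153
(206*a)*(-177) = (206*(-153))*(-177) = -31518*(-177) = 5578686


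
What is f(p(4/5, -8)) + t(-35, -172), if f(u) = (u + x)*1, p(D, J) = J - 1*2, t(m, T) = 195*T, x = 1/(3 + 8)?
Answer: -369049/11 ≈ -33550.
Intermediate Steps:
x = 1/11 ≈ 0.090909
p(D, J) = -2 + J (p(D, J) = J - 2 = -2 + J)
f(u) = 1/11 + u (f(u) = (u + 1/11)*1 = (1/11 + u)*1 = 1/11 + u)
f(p(4/5, -8)) + t(-35, -172) = (1/11 + (-2 - 8)) + 195*(-172) = (1/11 - 10) - 33540 = -109/11 - 33540 = -369049/11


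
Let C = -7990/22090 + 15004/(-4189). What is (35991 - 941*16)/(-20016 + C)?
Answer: -4121745605/3941586529 ≈ -1.0457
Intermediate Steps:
C = -776401/196883 (C = -7990*1/22090 + 15004*(-1/4189) = -17/47 - 15004/4189 = -776401/196883 ≈ -3.9435)
(35991 - 941*16)/(-20016 + C) = (35991 - 941*16)/(-20016 - 776401/196883) = (35991 - 15056)/(-3941586529/196883) = 20935*(-196883/3941586529) = -4121745605/3941586529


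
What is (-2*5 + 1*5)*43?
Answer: -215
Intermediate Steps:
(-2*5 + 1*5)*43 = (-10 + 5)*43 = -5*43 = -215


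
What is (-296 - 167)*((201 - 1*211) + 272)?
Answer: -121306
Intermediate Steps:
(-296 - 167)*((201 - 1*211) + 272) = -463*((201 - 211) + 272) = -463*(-10 + 272) = -463*262 = -121306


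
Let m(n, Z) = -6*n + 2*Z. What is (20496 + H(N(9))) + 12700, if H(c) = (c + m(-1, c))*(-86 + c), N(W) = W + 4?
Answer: 29911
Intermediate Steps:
N(W) = 4 + W
H(c) = (-86 + c)*(6 + 3*c) (H(c) = (c + (-6*(-1) + 2*c))*(-86 + c) = (c + (6 + 2*c))*(-86 + c) = (6 + 3*c)*(-86 + c) = (-86 + c)*(6 + 3*c))
(20496 + H(N(9))) + 12700 = (20496 + (-516 - 252*(4 + 9) + 3*(4 + 9)**2)) + 12700 = (20496 + (-516 - 252*13 + 3*13**2)) + 12700 = (20496 + (-516 - 3276 + 3*169)) + 12700 = (20496 + (-516 - 3276 + 507)) + 12700 = (20496 - 3285) + 12700 = 17211 + 12700 = 29911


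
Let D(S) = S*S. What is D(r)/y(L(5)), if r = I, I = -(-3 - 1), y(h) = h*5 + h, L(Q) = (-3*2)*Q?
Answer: -4/45 ≈ -0.088889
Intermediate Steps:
L(Q) = -6*Q
y(h) = 6*h (y(h) = 5*h + h = 6*h)
I = 4 (I = -1*(-4) = 4)
r = 4
D(S) = S²
D(r)/y(L(5)) = 4²/((6*(-6*5))) = 16/((6*(-30))) = 16/(-180) = 16*(-1/180) = -4/45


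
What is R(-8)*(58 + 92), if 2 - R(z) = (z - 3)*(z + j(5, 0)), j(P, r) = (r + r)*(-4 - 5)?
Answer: -12900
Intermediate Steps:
j(P, r) = -18*r (j(P, r) = (2*r)*(-9) = -18*r)
R(z) = 2 - z*(-3 + z) (R(z) = 2 - (z - 3)*(z - 18*0) = 2 - (-3 + z)*(z + 0) = 2 - (-3 + z)*z = 2 - z*(-3 + z))
R(-8)*(58 + 92) = (2 - 1*(-8)² + 3*(-8))*(58 + 92) = (2 - 1*64 - 24)*150 = (2 - 64 - 24)*150 = -86*150 = -12900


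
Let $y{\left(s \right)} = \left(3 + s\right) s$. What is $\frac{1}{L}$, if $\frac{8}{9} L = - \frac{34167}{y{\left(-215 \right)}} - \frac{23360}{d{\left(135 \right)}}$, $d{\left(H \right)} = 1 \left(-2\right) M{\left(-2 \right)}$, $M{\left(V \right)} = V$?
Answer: $- \frac{364640}{2395992303} \approx -0.00015219$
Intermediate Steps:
$y{\left(s \right)} = s \left(3 + s\right)$
$d{\left(H \right)} = 4$ ($d{\left(H \right)} = 1 \left(-2\right) \left(-2\right) = \left(-2\right) \left(-2\right) = 4$)
$L = - \frac{2395992303}{364640}$ ($L = \frac{9 \left(- \frac{34167}{\left(-215\right) \left(3 - 215\right)} - \frac{23360}{4}\right)}{8} = \frac{9 \left(- \frac{34167}{\left(-215\right) \left(-212\right)} - 5840\right)}{8} = \frac{9 \left(- \frac{34167}{45580} - 5840\right)}{8} = \frac{9}{8} \left(- \frac{266221367}{45580}\right) = - \frac{2395992303}{364640} \approx -6570.8$)
$\frac{1}{L} = \frac{1}{- \frac{2395992303}{364640}} = - \frac{364640}{2395992303}$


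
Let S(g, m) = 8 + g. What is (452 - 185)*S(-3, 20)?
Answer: 1335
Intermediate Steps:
(452 - 185)*S(-3, 20) = (452 - 185)*(8 - 3) = 267*5 = 1335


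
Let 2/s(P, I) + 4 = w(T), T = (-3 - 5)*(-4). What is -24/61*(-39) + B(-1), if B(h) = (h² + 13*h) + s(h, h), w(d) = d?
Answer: 2917/854 ≈ 3.4157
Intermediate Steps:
T = 32 (T = -8*(-4) = 32)
s(P, I) = 1/14 (s(P, I) = 2/(-4 + 32) = 2/28 = 2*(1/28) = 1/14)
B(h) = 1/14 + h² + 13*h (B(h) = (h² + 13*h) + 1/14 = 1/14 + h² + 13*h)
-24/61*(-39) + B(-1) = -24/61*(-39) + (1/14 + (-1)² + 13*(-1)) = -24*1/61*(-39) + (1/14 + 1 - 13) = -24/61*(-39) - 167/14 = 936/61 - 167/14 = 2917/854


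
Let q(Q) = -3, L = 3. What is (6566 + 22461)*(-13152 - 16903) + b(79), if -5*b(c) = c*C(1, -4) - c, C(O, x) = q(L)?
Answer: -4362032109/5 ≈ -8.7241e+8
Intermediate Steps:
C(O, x) = -3
b(c) = 4*c/5 (b(c) = -(c*(-3) - c)/5 = -(-3*c - c)/5 = -(-4)*c/5 = 4*c/5)
(6566 + 22461)*(-13152 - 16903) + b(79) = (6566 + 22461)*(-13152 - 16903) + (4/5)*79 = 29027*(-30055) + 316/5 = -872406485 + 316/5 = -4362032109/5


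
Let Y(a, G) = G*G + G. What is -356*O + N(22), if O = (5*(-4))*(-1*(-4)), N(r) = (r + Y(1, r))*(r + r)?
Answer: 51712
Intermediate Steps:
Y(a, G) = G + G² (Y(a, G) = G² + G = G + G²)
N(r) = 2*r*(r + r*(1 + r)) (N(r) = (r + r*(1 + r))*(r + r) = (r + r*(1 + r))*(2*r) = 2*r*(r + r*(1 + r)))
O = -80 (O = -20*4 = -80)
-356*O + N(22) = -356*(-80) + 2*22²*(2 + 22) = 28480 + 2*484*24 = 28480 + 23232 = 51712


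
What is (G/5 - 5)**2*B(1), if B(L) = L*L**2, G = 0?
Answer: 25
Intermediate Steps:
B(L) = L**3
(G/5 - 5)**2*B(1) = (0/5 - 5)**2*1**3 = (0*(1/5) - 5)**2*1 = (0 - 5)**2*1 = (-5)**2*1 = 25*1 = 25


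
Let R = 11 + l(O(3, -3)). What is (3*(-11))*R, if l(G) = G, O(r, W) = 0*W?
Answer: -363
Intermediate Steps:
O(r, W) = 0
R = 11 (R = 11 + 0 = 11)
(3*(-11))*R = (3*(-11))*11 = -33*11 = -363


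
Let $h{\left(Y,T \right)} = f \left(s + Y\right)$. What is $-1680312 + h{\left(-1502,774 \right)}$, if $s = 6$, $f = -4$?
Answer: $-1674328$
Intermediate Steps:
$h{\left(Y,T \right)} = -24 - 4 Y$ ($h{\left(Y,T \right)} = - 4 \left(6 + Y\right) = -24 - 4 Y$)
$-1680312 + h{\left(-1502,774 \right)} = -1680312 - -5984 = -1680312 + \left(-24 + 6008\right) = -1680312 + 5984 = -1674328$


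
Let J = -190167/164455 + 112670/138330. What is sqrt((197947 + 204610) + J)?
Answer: sqrt(231478906823362615077215)/758302005 ≈ 634.47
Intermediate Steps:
J = -777665626/2274906015 (J = -190167*1/164455 + 112670*(1/138330) = -190167/164455 + 11267/13833 = -777665626/2274906015 ≈ -0.34185)
sqrt((197947 + 204610) + J) = sqrt((197947 + 204610) - 777665626/2274906015) = sqrt(402557 - 777665626/2274906015) = sqrt(915778563014729/2274906015) = sqrt(231478906823362615077215)/758302005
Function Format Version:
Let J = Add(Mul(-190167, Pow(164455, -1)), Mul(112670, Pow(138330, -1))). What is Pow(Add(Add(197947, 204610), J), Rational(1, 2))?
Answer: Mul(Rational(1, 758302005), Pow(231478906823362615077215, Rational(1, 2))) ≈ 634.47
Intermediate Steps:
J = Rational(-777665626, 2274906015) (J = Add(Mul(-190167, Rational(1, 164455)), Mul(112670, Rational(1, 138330))) = Add(Rational(-190167, 164455), Rational(11267, 13833)) = Rational(-777665626, 2274906015) ≈ -0.34185)
Pow(Add(Add(197947, 204610), J), Rational(1, 2)) = Pow(Add(Add(197947, 204610), Rational(-777665626, 2274906015)), Rational(1, 2)) = Pow(Add(402557, Rational(-777665626, 2274906015)), Rational(1, 2)) = Pow(Rational(915778563014729, 2274906015), Rational(1, 2)) = Mul(Rational(1, 758302005), Pow(231478906823362615077215, Rational(1, 2)))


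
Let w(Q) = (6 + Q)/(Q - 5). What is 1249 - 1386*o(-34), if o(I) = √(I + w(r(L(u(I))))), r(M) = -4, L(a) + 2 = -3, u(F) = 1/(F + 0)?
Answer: 1249 - 924*I*√77 ≈ 1249.0 - 8108.1*I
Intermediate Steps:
u(F) = 1/F
L(a) = -5 (L(a) = -2 - 3 = -5)
w(Q) = (6 + Q)/(-5 + Q)
o(I) = √(-2/9 + I) (o(I) = √(I + (6 - 4)/(-5 - 4)) = √(I + 2/(-9)) = √(I - ⅑*2) = √(I - 2/9) = √(-2/9 + I))
1249 - 1386*o(-34) = 1249 - 462*√(-2 + 9*(-34)) = 1249 - 462*√(-2 - 306) = 1249 - 462*√(-308) = 1249 - 462*2*I*√77 = 1249 - 924*I*√77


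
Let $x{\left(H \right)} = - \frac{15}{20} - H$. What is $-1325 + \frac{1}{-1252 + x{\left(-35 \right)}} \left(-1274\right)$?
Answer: $- \frac{6448979}{4871} \approx -1324.0$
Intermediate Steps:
$x{\left(H \right)} = - \frac{3}{4} - H$ ($x{\left(H \right)} = \left(-15\right) \frac{1}{20} - H = - \frac{3}{4} - H$)
$-1325 + \frac{1}{-1252 + x{\left(-35 \right)}} \left(-1274\right) = -1325 + \frac{1}{-1252 - - \frac{137}{4}} \left(-1274\right) = -1325 + \frac{1}{-1252 + \left(- \frac{3}{4} + 35\right)} \left(-1274\right) = -1325 + \frac{1}{-1252 + \frac{137}{4}} \left(-1274\right) = -1325 + \frac{1}{- \frac{4871}{4}} \left(-1274\right) = -1325 - - \frac{5096}{4871} = -1325 + \frac{5096}{4871} = - \frac{6448979}{4871}$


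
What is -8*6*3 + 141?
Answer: -3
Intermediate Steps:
-8*6*3 + 141 = -144 + 141 = -3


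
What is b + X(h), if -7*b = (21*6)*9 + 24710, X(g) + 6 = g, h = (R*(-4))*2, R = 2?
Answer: -3714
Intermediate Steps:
h = -16 (h = (2*(-4))*2 = -8*2 = -16)
X(g) = -6 + g
b = -3692 (b = -((21*6)*9 + 24710)/7 = -(126*9 + 24710)/7 = -(1134 + 24710)/7 = -⅐*25844 = -3692)
b + X(h) = -3692 + (-6 - 16) = -3692 - 22 = -3714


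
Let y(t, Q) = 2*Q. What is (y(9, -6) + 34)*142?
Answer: 3124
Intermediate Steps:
(y(9, -6) + 34)*142 = (2*(-6) + 34)*142 = (-12 + 34)*142 = 22*142 = 3124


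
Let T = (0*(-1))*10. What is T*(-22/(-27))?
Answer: 0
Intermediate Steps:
T = 0 (T = 0*10 = 0)
T*(-22/(-27)) = 0*(-22/(-27)) = 0*(-22*(-1/27)) = 0*(22/27) = 0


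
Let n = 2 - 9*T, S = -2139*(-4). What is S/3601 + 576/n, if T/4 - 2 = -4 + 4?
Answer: -737628/126035 ≈ -5.8526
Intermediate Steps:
T = 8 (T = 8 + 4*(-4 + 4) = 8 + 4*0 = 8 + 0 = 8)
S = 8556
n = -70 (n = 2 - 9*8 = 2 - 72 = -70)
S/3601 + 576/n = 8556/3601 + 576/(-70) = 8556*(1/3601) + 576*(-1/70) = 8556/3601 - 288/35 = -737628/126035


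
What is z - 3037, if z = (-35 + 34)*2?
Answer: -3039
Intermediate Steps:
z = -2 (z = -1*2 = -2)
z - 3037 = -2 - 3037 = -3039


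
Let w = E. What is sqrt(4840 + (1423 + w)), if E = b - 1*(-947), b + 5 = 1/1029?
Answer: sqrt(155692866)/147 ≈ 84.882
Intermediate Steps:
b = -5144/1029 (b = -5 + 1/1029 = -5144/1029 ≈ -4.9990)
E = 969319/1029 (E = -5144/1029 - 1*(-947) = -5144/1029 + 947 = 969319/1029 ≈ 942.00)
w = 969319/1029 ≈ 942.00
sqrt(4840 + (1423 + w)) = sqrt(4840 + (1423 + 969319/1029)) = sqrt(4840 + 2433586/1029) = sqrt(7413946/1029) = sqrt(155692866)/147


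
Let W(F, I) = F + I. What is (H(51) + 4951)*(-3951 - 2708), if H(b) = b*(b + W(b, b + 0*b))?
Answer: -84928886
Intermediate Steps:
H(b) = 3*b² (H(b) = b*(b + (b + (b + 0*b))) = b*(b + (b + (b + 0))) = b*(b + (b + b)) = b*(b + 2*b) = b*(3*b) = 3*b²)
(H(51) + 4951)*(-3951 - 2708) = (3*51² + 4951)*(-3951 - 2708) = (3*2601 + 4951)*(-6659) = (7803 + 4951)*(-6659) = 12754*(-6659) = -84928886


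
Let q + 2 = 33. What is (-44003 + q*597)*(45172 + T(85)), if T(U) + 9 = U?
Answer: -1153643008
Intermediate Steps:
q = 31 (q = -2 + 33 = 31)
T(U) = -9 + U
(-44003 + q*597)*(45172 + T(85)) = (-44003 + 31*597)*(45172 + (-9 + 85)) = (-44003 + 18507)*(45172 + 76) = -25496*45248 = -1153643008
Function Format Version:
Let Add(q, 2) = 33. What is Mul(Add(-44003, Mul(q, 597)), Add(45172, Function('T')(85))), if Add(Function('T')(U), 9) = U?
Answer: -1153643008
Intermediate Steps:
q = 31 (q = Add(-2, 33) = 31)
Function('T')(U) = Add(-9, U)
Mul(Add(-44003, Mul(q, 597)), Add(45172, Function('T')(85))) = Mul(Add(-44003, Mul(31, 597)), Add(45172, Add(-9, 85))) = Mul(Add(-44003, 18507), Add(45172, 76)) = Mul(-25496, 45248) = -1153643008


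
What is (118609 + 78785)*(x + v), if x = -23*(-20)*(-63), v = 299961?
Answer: 53490023514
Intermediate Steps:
x = -28980 (x = 460*(-63) = -28980)
(118609 + 78785)*(x + v) = (118609 + 78785)*(-28980 + 299961) = 197394*270981 = 53490023514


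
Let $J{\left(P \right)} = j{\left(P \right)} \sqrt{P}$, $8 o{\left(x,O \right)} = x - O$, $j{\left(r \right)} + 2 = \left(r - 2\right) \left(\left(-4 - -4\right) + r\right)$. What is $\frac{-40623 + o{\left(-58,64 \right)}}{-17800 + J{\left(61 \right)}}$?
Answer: $- \frac{723360850}{472402949} - \frac{584703141 \sqrt{61}}{1889611796} \approx -3.948$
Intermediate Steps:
$j{\left(r \right)} = -2 + r \left(-2 + r\right)$ ($j{\left(r \right)} = -2 + \left(r - 2\right) \left(\left(-4 - -4\right) + r\right) = -2 + \left(-2 + r\right) \left(\left(-4 + 4\right) + r\right) = -2 + \left(-2 + r\right) \left(0 + r\right) = -2 + \left(-2 + r\right) r = -2 + r \left(-2 + r\right)$)
$o{\left(x,O \right)} = - \frac{O}{8} + \frac{x}{8}$ ($o{\left(x,O \right)} = \frac{x - O}{8} = - \frac{O}{8} + \frac{x}{8}$)
$J{\left(P \right)} = \sqrt{P} \left(-2 + P^{2} - 2 P\right)$ ($J{\left(P \right)} = \left(-2 + P^{2} - 2 P\right) \sqrt{P} = \sqrt{P} \left(-2 + P^{2} - 2 P\right)$)
$\frac{-40623 + o{\left(-58,64 \right)}}{-17800 + J{\left(61 \right)}} = \frac{-40623 + \left(\left(- \frac{1}{8}\right) 64 + \frac{1}{8} \left(-58\right)\right)}{-17800 + \sqrt{61} \left(-2 + 61^{2} - 122\right)} = \frac{-40623 - \frac{61}{4}}{-17800 + \sqrt{61} \left(-2 + 3721 - 122\right)} = \frac{-40623 - \frac{61}{4}}{-17800 + \sqrt{61} \cdot 3597} = - \frac{162553}{4 \left(-17800 + 3597 \sqrt{61}\right)}$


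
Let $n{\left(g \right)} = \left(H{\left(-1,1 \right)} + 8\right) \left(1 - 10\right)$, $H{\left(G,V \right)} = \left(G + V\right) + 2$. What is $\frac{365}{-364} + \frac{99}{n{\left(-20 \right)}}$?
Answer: $- \frac{3827}{1820} \approx -2.1027$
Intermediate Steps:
$H{\left(G,V \right)} = 2 + G + V$
$n{\left(g \right)} = -90$ ($n{\left(g \right)} = \left(\left(2 - 1 + 1\right) + 8\right) \left(1 - 10\right) = \left(2 + 8\right) \left(-9\right) = 10 \left(-9\right) = -90$)
$\frac{365}{-364} + \frac{99}{n{\left(-20 \right)}} = \frac{365}{-364} + \frac{99}{-90} = 365 \left(- \frac{1}{364}\right) + 99 \left(- \frac{1}{90}\right) = - \frac{365}{364} - \frac{11}{10} = - \frac{3827}{1820}$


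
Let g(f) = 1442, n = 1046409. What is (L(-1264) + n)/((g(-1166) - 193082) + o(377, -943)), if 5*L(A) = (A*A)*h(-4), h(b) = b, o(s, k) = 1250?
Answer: 1158739/951950 ≈ 1.2172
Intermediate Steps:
L(A) = -4*A²/5 (L(A) = ((A*A)*(-4))/5 = (A²*(-4))/5 = (-4*A²)/5 = -4*A²/5)
(L(-1264) + n)/((g(-1166) - 193082) + o(377, -943)) = (-⅘*(-1264)² + 1046409)/((1442 - 193082) + 1250) = (-⅘*1597696 + 1046409)/(-191640 + 1250) = (-6390784/5 + 1046409)/(-190390) = -1158739/5*(-1/190390) = 1158739/951950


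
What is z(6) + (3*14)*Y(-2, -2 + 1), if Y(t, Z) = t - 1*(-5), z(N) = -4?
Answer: 122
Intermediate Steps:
Y(t, Z) = 5 + t (Y(t, Z) = t + 5 = 5 + t)
z(6) + (3*14)*Y(-2, -2 + 1) = -4 + (3*14)*(5 - 2) = -4 + 42*3 = -4 + 126 = 122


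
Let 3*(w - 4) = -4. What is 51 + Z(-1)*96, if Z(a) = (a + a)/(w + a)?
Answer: -321/5 ≈ -64.200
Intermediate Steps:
w = 8/3 (w = 4 + (⅓)*(-4) = 4 - 4/3 = 8/3 ≈ 2.6667)
Z(a) = 2*a/(8/3 + a) (Z(a) = (a + a)/(8/3 + a) = (2*a)/(8/3 + a) = 2*a/(8/3 + a))
51 + Z(-1)*96 = 51 + (6*(-1)/(8 + 3*(-1)))*96 = 51 + (6*(-1)/(8 - 3))*96 = 51 + (6*(-1)/5)*96 = 51 + (6*(-1)*(⅕))*96 = 51 - 6/5*96 = 51 - 576/5 = -321/5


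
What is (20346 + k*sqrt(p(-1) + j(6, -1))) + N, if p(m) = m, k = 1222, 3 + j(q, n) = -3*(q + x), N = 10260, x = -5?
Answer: 30606 + 1222*I*sqrt(7) ≈ 30606.0 + 3233.1*I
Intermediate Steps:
j(q, n) = 12 - 3*q (j(q, n) = -3 - 3*(q - 5) = -3 - 3*(-5 + q) = -3 + (15 - 3*q) = 12 - 3*q)
(20346 + k*sqrt(p(-1) + j(6, -1))) + N = (20346 + 1222*sqrt(-1 + (12 - 3*6))) + 10260 = (20346 + 1222*sqrt(-1 + (12 - 18))) + 10260 = (20346 + 1222*sqrt(-1 - 6)) + 10260 = (20346 + 1222*sqrt(-7)) + 10260 = (20346 + 1222*(I*sqrt(7))) + 10260 = (20346 + 1222*I*sqrt(7)) + 10260 = 30606 + 1222*I*sqrt(7)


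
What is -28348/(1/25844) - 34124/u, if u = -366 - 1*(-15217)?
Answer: -10880224483036/14851 ≈ -7.3263e+8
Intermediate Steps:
u = 14851 (u = -366 + 15217 = 14851)
-28348/(1/25844) - 34124/u = -28348/(1/25844) - 34124/14851 = -28348/1/25844 - 34124*1/14851 = -28348*25844 - 34124/14851 = -732625712 - 34124/14851 = -10880224483036/14851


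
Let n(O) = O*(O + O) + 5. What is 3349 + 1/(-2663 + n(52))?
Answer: 9209751/2750 ≈ 3349.0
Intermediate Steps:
n(O) = 5 + 2*O² (n(O) = O*(2*O) + 5 = 2*O² + 5 = 5 + 2*O²)
3349 + 1/(-2663 + n(52)) = 3349 + 1/(-2663 + (5 + 2*52²)) = 3349 + 1/(-2663 + (5 + 2*2704)) = 3349 + 1/(-2663 + (5 + 5408)) = 3349 + 1/(-2663 + 5413) = 3349 + 1/2750 = 9209751/2750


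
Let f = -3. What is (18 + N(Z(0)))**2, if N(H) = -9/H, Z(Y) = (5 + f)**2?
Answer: 3969/16 ≈ 248.06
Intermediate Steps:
Z(Y) = 4 (Z(Y) = (5 - 3)**2 = 2**2 = 4)
(18 + N(Z(0)))**2 = (18 - 9/4)**2 = (63/4)**2 = 3969/16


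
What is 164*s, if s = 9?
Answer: 1476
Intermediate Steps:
164*s = 164*9 = 1476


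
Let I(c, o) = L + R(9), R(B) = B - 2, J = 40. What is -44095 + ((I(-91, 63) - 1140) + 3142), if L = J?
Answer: -42046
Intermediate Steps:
R(B) = -2 + B
L = 40
I(c, o) = 47 (I(c, o) = 40 + (-2 + 9) = 40 + 7 = 47)
-44095 + ((I(-91, 63) - 1140) + 3142) = -44095 + ((47 - 1140) + 3142) = -44095 + (-1093 + 3142) = -44095 + 2049 = -42046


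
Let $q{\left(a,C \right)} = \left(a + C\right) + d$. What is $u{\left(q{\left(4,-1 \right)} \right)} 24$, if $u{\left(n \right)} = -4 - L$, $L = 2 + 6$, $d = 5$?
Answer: $-288$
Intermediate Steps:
$q{\left(a,C \right)} = 5 + C + a$ ($q{\left(a,C \right)} = \left(a + C\right) + 5 = \left(C + a\right) + 5 = 5 + C + a$)
$L = 8$
$u{\left(n \right)} = -12$ ($u{\left(n \right)} = -4 - 8 = -12$)
$u{\left(q{\left(4,-1 \right)} \right)} 24 = \left(-12\right) 24 = -288$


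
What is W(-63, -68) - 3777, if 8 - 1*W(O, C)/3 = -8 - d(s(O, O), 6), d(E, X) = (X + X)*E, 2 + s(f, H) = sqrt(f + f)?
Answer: -3801 + 108*I*sqrt(14) ≈ -3801.0 + 404.1*I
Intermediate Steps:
s(f, H) = -2 + sqrt(2)*sqrt(f) (s(f, H) = -2 + sqrt(f + f) = -2 + sqrt(2*f) = -2 + sqrt(2)*sqrt(f))
d(E, X) = 2*E*X (d(E, X) = (2*X)*E = 2*E*X)
W(O, C) = -24 + 36*sqrt(2)*sqrt(O) (W(O, C) = 24 - 3*(-8 - 2*(-2 + sqrt(2)*sqrt(O))*6) = 24 - 3*(-8 - (-24 + 12*sqrt(2)*sqrt(O))) = 24 - 3*(-8 + (24 - 12*sqrt(2)*sqrt(O))) = 24 - 3*(16 - 12*sqrt(2)*sqrt(O)) = 24 + (-48 + 36*sqrt(2)*sqrt(O)) = -24 + 36*sqrt(2)*sqrt(O))
W(-63, -68) - 3777 = (-24 + 36*sqrt(2)*sqrt(-63)) - 3777 = (-24 + 36*sqrt(2)*(3*I*sqrt(7))) - 3777 = (-24 + 108*I*sqrt(14)) - 3777 = -3801 + 108*I*sqrt(14)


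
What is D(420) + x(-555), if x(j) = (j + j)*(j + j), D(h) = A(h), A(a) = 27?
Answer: 1232127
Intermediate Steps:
D(h) = 27
x(j) = 4*j² (x(j) = (2*j)*(2*j) = 4*j²)
D(420) + x(-555) = 27 + 4*(-555)² = 27 + 4*308025 = 27 + 1232100 = 1232127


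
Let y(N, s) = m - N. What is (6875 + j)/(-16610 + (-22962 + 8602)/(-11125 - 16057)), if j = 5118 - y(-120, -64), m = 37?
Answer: -80431538/112869665 ≈ -0.71261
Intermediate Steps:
y(N, s) = 37 - N
j = 4961 (j = 5118 - (37 - 1*(-120)) = 5118 - (37 + 120) = 5118 - 1*157 = 5118 - 157 = 4961)
(6875 + j)/(-16610 + (-22962 + 8602)/(-11125 - 16057)) = (6875 + 4961)/(-16610 + (-22962 + 8602)/(-11125 - 16057)) = 11836/(-16610 - 14360/(-27182)) = 11836/(-16610 - 14360*(-1/27182)) = 11836/(-16610 + 7180/13591) = 11836/(-225739330/13591) = 11836*(-13591/225739330) = -80431538/112869665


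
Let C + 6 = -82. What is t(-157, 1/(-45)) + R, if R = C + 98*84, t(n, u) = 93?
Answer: 8237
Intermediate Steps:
C = -88 (C = -6 - 82 = -88)
R = 8144 (R = -88 + 98*84 = -88 + 8232 = 8144)
t(-157, 1/(-45)) + R = 93 + 8144 = 8237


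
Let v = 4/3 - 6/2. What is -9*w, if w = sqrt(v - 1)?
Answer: -6*I*sqrt(6) ≈ -14.697*I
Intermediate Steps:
v = -5/3 (v = 4*(1/3) - 6*1/2 = 4/3 - 3 = -5/3 ≈ -1.6667)
w = 2*I*sqrt(6)/3 (w = sqrt(-5/3 - 1) = sqrt(-8/3) = 2*I*sqrt(6)/3 ≈ 1.633*I)
-9*w = -6*I*sqrt(6)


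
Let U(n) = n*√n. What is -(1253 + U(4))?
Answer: -1261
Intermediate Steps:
U(n) = n^(3/2)
-(1253 + U(4)) = -(1253 + 4^(3/2)) = -(1253 + 8) = -1*1261 = -1261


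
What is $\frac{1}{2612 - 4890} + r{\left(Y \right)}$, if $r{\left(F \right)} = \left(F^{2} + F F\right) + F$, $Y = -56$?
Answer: $\frac{14160047}{2278} \approx 6216.0$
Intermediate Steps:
$r{\left(F \right)} = F + 2 F^{2}$ ($r{\left(F \right)} = \left(F^{2} + F^{2}\right) + F = 2 F^{2} + F = F + 2 F^{2}$)
$\frac{1}{2612 - 4890} + r{\left(Y \right)} = \frac{1}{2612 - 4890} - 56 \left(1 + 2 \left(-56\right)\right) = \frac{1}{-2278} - 56 \left(1 - 112\right) = - \frac{1}{2278} - -6216 = - \frac{1}{2278} + 6216 = \frac{14160047}{2278}$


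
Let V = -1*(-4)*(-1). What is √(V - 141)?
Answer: I*√145 ≈ 12.042*I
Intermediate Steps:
V = -4 (V = 4*(-1) = -4)
√(V - 141) = √(-4 - 141) = √(-145) = I*√145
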